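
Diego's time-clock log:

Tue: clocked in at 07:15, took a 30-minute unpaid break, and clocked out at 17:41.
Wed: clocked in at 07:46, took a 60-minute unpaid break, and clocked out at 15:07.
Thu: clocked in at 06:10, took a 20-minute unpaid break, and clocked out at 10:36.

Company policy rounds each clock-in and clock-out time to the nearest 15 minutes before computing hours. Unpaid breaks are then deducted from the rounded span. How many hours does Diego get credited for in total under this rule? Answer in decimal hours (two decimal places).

Tue: in 07:15→07:15, out 17:41→17:45; 10 h 30 min − 30 min = 10 h 0 min
Wed: in 07:46→07:45, out 15:07→15:00; 7 h 15 min − 60 min = 6 h 15 min
Thu: in 06:10→06:15, out 10:36→10:30; 4 h 15 min − 20 min = 3 h 55 min
Total credited: 20 h 10 min.

20.17 hours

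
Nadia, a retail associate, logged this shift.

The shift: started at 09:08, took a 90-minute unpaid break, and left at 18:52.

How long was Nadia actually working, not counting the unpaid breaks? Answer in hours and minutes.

The shift: 09:08–18:52 = 9 h 44 min; less 90 min break → 8 h 14 min

8 h 14 min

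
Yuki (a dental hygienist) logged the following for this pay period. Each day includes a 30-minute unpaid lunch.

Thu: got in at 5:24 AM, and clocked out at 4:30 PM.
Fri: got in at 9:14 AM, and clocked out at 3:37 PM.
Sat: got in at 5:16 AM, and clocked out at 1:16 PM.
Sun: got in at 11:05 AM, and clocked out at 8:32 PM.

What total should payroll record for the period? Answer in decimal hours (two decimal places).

Thu: 5:24 AM–4:30 PM = 11 h 6 min; less 30 min break → 10 h 36 min
Fri: 9:14 AM–3:37 PM = 6 h 23 min; less 30 min break → 5 h 53 min
Sat: 5:16 AM–1:16 PM = 8 h 0 min; less 30 min break → 7 h 30 min
Sun: 11:05 AM–8:32 PM = 9 h 27 min; less 30 min break → 8 h 57 min
Total: 10 h 36 min + 5 h 53 min + 7 h 30 min + 8 h 57 min = 32 h 56 min.

32.93 hours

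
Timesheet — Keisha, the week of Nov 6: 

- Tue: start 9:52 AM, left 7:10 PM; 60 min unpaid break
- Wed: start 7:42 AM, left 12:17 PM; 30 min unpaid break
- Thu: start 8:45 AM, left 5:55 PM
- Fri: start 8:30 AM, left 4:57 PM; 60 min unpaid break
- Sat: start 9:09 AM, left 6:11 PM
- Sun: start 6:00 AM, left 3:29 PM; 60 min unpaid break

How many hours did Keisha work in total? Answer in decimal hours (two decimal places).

Tue: 9:52 AM–7:10 PM = 9 h 18 min; less 60 min break → 8 h 18 min
Wed: 7:42 AM–12:17 PM = 4 h 35 min; less 30 min break → 4 h 5 min
Thu: 8:45 AM–5:55 PM = 9 h 10 min
Fri: 8:30 AM–4:57 PM = 8 h 27 min; less 60 min break → 7 h 27 min
Sat: 9:09 AM–6:11 PM = 9 h 2 min
Sun: 6:00 AM–3:29 PM = 9 h 29 min; less 60 min break → 8 h 29 min
Total: 8 h 18 min + 4 h 5 min + 9 h 10 min + 7 h 27 min + 9 h 2 min + 8 h 29 min = 46 h 31 min.

46.52 hours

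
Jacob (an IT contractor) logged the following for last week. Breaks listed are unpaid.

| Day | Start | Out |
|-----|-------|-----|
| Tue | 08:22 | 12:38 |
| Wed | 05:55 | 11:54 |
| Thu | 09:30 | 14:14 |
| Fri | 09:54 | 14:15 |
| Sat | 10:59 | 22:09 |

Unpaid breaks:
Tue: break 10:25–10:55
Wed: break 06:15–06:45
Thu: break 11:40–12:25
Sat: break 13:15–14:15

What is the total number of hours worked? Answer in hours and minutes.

Tue: 08:22–12:38 = 4 h 16 min; less 30 min break → 3 h 46 min
Wed: 05:55–11:54 = 5 h 59 min; less 30 min break → 5 h 29 min
Thu: 09:30–14:14 = 4 h 44 min; less 45 min break → 3 h 59 min
Fri: 09:54–14:15 = 4 h 21 min
Sat: 10:59–22:09 = 11 h 10 min; less 60 min break → 10 h 10 min
Total: 3 h 46 min + 5 h 29 min + 3 h 59 min + 4 h 21 min + 10 h 10 min = 27 h 45 min.

27 h 45 min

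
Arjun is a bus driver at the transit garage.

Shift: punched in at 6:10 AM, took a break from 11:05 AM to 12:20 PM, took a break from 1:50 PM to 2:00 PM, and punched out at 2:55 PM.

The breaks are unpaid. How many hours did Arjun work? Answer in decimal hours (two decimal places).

7.33 hours

Shift: 6:10 AM–2:55 PM = 8 h 45 min; less 85 min break → 7 h 20 min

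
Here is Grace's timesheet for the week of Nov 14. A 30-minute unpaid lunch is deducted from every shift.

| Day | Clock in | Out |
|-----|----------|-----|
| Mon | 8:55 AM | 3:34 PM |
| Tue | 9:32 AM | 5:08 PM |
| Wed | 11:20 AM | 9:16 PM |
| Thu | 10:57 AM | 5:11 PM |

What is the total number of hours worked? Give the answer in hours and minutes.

Mon: 8:55 AM–3:34 PM = 6 h 39 min; less 30 min break → 6 h 9 min
Tue: 9:32 AM–5:08 PM = 7 h 36 min; less 30 min break → 7 h 6 min
Wed: 11:20 AM–9:16 PM = 9 h 56 min; less 30 min break → 9 h 26 min
Thu: 10:57 AM–5:11 PM = 6 h 14 min; less 30 min break → 5 h 44 min
Total: 6 h 9 min + 7 h 6 min + 9 h 26 min + 5 h 44 min = 28 h 25 min.

28 h 25 min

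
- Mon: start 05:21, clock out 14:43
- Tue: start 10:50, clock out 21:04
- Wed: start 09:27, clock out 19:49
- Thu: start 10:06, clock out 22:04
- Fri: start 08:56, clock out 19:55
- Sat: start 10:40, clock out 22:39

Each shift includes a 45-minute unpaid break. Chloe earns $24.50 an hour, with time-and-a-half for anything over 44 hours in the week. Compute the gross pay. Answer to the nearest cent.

Mon: 05:21–14:43 = 9 h 22 min; less 45 min break → 8 h 37 min
Tue: 10:50–21:04 = 10 h 14 min; less 45 min break → 9 h 29 min
Wed: 09:27–19:49 = 10 h 22 min; less 45 min break → 9 h 37 min
Thu: 10:06–22:04 = 11 h 58 min; less 45 min break → 11 h 13 min
Fri: 08:56–19:55 = 10 h 59 min; less 45 min break → 10 h 14 min
Sat: 10:40–22:39 = 11 h 59 min; less 45 min break → 11 h 14 min
Total worked: 60 h 24 min = 3624 min.
Regular 44 h 0 min = 2640 min at $24.50/h; overtime 16 h 24 min = 984 min at $36.75/h.
Pay = (2640 × $24.50 + 984 × $36.75) ÷ 60 = $1680.70.

$1680.70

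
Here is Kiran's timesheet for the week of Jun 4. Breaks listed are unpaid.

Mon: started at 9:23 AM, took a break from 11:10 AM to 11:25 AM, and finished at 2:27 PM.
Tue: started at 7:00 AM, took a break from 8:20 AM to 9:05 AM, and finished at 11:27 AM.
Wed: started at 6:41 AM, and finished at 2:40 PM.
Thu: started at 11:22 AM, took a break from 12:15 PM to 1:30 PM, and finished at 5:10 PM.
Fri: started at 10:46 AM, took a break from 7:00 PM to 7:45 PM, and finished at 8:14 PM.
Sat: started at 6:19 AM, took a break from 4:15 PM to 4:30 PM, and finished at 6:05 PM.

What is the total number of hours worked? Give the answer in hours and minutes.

Mon: 9:23 AM–2:27 PM = 5 h 4 min; less 15 min break → 4 h 49 min
Tue: 7:00 AM–11:27 AM = 4 h 27 min; less 45 min break → 3 h 42 min
Wed: 6:41 AM–2:40 PM = 7 h 59 min
Thu: 11:22 AM–5:10 PM = 5 h 48 min; less 75 min break → 4 h 33 min
Fri: 10:46 AM–8:14 PM = 9 h 28 min; less 45 min break → 8 h 43 min
Sat: 6:19 AM–6:05 PM = 11 h 46 min; less 15 min break → 11 h 31 min
Total: 4 h 49 min + 3 h 42 min + 7 h 59 min + 4 h 33 min + 8 h 43 min + 11 h 31 min = 41 h 17 min.

41 h 17 min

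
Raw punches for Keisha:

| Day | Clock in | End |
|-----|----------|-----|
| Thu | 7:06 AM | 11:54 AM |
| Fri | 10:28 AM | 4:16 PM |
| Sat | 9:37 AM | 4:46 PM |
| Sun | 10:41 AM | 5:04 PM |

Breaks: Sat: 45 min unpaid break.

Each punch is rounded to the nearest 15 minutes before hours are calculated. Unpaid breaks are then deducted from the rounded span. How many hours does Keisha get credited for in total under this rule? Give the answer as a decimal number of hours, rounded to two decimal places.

Thu: in 7:06 AM→7:00 AM, out 11:54 AM→12:00 PM; 5 h 0 min
Fri: in 10:28 AM→10:30 AM, out 4:16 PM→4:15 PM; 5 h 45 min
Sat: in 9:37 AM→9:30 AM, out 4:46 PM→4:45 PM; 7 h 15 min − 45 min = 6 h 30 min
Sun: in 10:41 AM→10:45 AM, out 5:04 PM→5:00 PM; 6 h 15 min
Total credited: 23 h 30 min.

23.50 hours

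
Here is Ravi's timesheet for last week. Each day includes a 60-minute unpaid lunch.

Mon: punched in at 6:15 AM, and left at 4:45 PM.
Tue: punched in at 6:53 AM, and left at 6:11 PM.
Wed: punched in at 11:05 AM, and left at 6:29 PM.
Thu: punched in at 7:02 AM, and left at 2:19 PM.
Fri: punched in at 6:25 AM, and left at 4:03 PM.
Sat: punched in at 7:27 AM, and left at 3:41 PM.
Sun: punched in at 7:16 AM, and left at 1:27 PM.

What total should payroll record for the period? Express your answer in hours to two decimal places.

53.53 hours

Mon: 6:15 AM–4:45 PM = 10 h 30 min; less 60 min break → 9 h 30 min
Tue: 6:53 AM–6:11 PM = 11 h 18 min; less 60 min break → 10 h 18 min
Wed: 11:05 AM–6:29 PM = 7 h 24 min; less 60 min break → 6 h 24 min
Thu: 7:02 AM–2:19 PM = 7 h 17 min; less 60 min break → 6 h 17 min
Fri: 6:25 AM–4:03 PM = 9 h 38 min; less 60 min break → 8 h 38 min
Sat: 7:27 AM–3:41 PM = 8 h 14 min; less 60 min break → 7 h 14 min
Sun: 7:16 AM–1:27 PM = 6 h 11 min; less 60 min break → 5 h 11 min
Total: 9 h 30 min + 10 h 18 min + 6 h 24 min + 6 h 17 min + 8 h 38 min + 7 h 14 min + 5 h 11 min = 53 h 32 min.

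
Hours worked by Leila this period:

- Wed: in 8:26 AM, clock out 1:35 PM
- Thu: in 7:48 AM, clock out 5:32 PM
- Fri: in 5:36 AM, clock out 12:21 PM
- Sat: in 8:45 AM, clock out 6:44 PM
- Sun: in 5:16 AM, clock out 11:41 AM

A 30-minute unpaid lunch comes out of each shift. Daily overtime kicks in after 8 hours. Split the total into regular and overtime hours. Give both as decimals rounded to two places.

Wed: 8:26 AM–1:35 PM = 5 h 9 min; less 30 min break → 4 h 39 min
Thu: 7:48 AM–5:32 PM = 9 h 44 min; less 30 min break → 9 h 14 min
Fri: 5:36 AM–12:21 PM = 6 h 45 min; less 30 min break → 6 h 15 min
Sat: 8:45 AM–6:44 PM = 9 h 59 min; less 30 min break → 9 h 29 min
Sun: 5:16 AM–11:41 AM = 6 h 25 min; less 30 min break → 5 h 55 min
Wed reg 4 h 39 min / OT 0 h 0 min; Thu reg 8 h 0 min / OT 1 h 14 min; Fri reg 6 h 15 min / OT 0 h 0 min; Sat reg 8 h 0 min / OT 1 h 29 min; Sun reg 5 h 55 min / OT 0 h 0 min.
Totals: regular 32 h 49 min, overtime 2 h 43 min.

Regular 32.82 hours, overtime 2.72 hours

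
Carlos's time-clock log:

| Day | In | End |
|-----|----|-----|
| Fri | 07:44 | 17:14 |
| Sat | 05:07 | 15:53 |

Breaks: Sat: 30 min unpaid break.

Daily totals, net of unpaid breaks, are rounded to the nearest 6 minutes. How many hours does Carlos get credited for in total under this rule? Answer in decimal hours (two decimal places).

19.80 hours

Fri: 07:44–17:14 = 9 h 30 min → rounds to 9 h 30 min
Sat: 05:07–15:53 = 10 h 46 min − 30 min = 10 h 16 min → rounds to 10 h 18 min
Total credited: 19 h 48 min.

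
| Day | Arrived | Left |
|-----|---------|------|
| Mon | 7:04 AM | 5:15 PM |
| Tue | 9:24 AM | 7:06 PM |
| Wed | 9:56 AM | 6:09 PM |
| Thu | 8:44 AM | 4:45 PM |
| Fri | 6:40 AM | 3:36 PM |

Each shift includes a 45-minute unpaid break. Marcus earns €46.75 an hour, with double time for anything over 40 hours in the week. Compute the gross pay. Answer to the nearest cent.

Mon: 7:04 AM–5:15 PM = 10 h 11 min; less 45 min break → 9 h 26 min
Tue: 9:24 AM–7:06 PM = 9 h 42 min; less 45 min break → 8 h 57 min
Wed: 9:56 AM–6:09 PM = 8 h 13 min; less 45 min break → 7 h 28 min
Thu: 8:44 AM–4:45 PM = 8 h 1 min; less 45 min break → 7 h 16 min
Fri: 6:40 AM–3:36 PM = 8 h 56 min; less 45 min break → 8 h 11 min
Total worked: 41 h 18 min = 2478 min.
Regular 40 h 0 min = 2400 min at €46.75/h; overtime 1 h 18 min = 78 min at €93.50/h.
Pay = (2400 × €46.75 + 78 × €93.50) ÷ 60 = €1991.55.

€1991.55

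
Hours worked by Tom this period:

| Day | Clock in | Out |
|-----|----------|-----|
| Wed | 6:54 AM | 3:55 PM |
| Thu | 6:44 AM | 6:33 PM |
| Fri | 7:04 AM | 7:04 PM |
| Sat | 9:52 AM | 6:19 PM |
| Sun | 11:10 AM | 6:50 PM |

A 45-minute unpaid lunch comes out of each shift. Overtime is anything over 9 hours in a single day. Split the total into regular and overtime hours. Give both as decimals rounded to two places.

Wed: 6:54 AM–3:55 PM = 9 h 1 min; less 45 min break → 8 h 16 min
Thu: 6:44 AM–6:33 PM = 11 h 49 min; less 45 min break → 11 h 4 min
Fri: 7:04 AM–7:04 PM = 12 h 0 min; less 45 min break → 11 h 15 min
Sat: 9:52 AM–6:19 PM = 8 h 27 min; less 45 min break → 7 h 42 min
Sun: 11:10 AM–6:50 PM = 7 h 40 min; less 45 min break → 6 h 55 min
Wed reg 8 h 16 min / OT 0 h 0 min; Thu reg 9 h 0 min / OT 2 h 4 min; Fri reg 9 h 0 min / OT 2 h 15 min; Sat reg 7 h 42 min / OT 0 h 0 min; Sun reg 6 h 55 min / OT 0 h 0 min.
Totals: regular 40 h 53 min, overtime 4 h 19 min.

Regular 40.88 hours, overtime 4.32 hours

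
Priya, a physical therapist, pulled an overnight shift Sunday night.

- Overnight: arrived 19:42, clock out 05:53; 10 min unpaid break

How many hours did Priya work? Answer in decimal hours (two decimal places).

Overnight: 19:42 → midnight = 4 h 18 min; midnight → 05:53 = 5 h 53 min; span 10 h 11 min; less 10 min break → 10 h 1 min

10.02 hours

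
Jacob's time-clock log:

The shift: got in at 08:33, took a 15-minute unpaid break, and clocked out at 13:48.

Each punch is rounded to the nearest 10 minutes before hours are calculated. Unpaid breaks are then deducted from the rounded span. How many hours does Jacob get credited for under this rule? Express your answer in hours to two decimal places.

The shift: in 08:33→08:30, out 13:48→13:50; 5 h 20 min − 15 min = 5 h 5 min

5.08 hours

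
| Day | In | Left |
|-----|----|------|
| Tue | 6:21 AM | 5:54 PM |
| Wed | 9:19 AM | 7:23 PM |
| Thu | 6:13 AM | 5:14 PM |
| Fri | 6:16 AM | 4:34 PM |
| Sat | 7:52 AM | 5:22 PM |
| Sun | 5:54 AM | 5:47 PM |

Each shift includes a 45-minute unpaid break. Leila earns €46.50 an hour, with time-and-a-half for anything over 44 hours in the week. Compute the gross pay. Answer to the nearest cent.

€3149.21

Tue: 6:21 AM–5:54 PM = 11 h 33 min; less 45 min break → 10 h 48 min
Wed: 9:19 AM–7:23 PM = 10 h 4 min; less 45 min break → 9 h 19 min
Thu: 6:13 AM–5:14 PM = 11 h 1 min; less 45 min break → 10 h 16 min
Fri: 6:16 AM–4:34 PM = 10 h 18 min; less 45 min break → 9 h 33 min
Sat: 7:52 AM–5:22 PM = 9 h 30 min; less 45 min break → 8 h 45 min
Sun: 5:54 AM–5:47 PM = 11 h 53 min; less 45 min break → 11 h 8 min
Total worked: 59 h 49 min = 3589 min.
Regular 44 h 0 min = 2640 min at €46.50/h; overtime 15 h 49 min = 949 min at €69.75/h.
Pay = (2640 × €46.50 + 949 × €69.75) ÷ 60 = €3149.21.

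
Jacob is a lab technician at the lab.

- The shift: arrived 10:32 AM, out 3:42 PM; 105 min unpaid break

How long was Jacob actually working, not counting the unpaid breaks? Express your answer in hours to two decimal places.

3.42 hours

The shift: 10:32 AM–3:42 PM = 5 h 10 min; less 105 min break → 3 h 25 min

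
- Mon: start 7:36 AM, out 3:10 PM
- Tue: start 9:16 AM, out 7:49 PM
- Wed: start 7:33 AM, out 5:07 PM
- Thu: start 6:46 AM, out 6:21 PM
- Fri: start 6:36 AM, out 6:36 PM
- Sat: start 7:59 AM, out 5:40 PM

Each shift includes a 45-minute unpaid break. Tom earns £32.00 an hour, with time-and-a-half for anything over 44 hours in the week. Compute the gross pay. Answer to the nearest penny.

Mon: 7:36 AM–3:10 PM = 7 h 34 min; less 45 min break → 6 h 49 min
Tue: 9:16 AM–7:49 PM = 10 h 33 min; less 45 min break → 9 h 48 min
Wed: 7:33 AM–5:07 PM = 9 h 34 min; less 45 min break → 8 h 49 min
Thu: 6:46 AM–6:21 PM = 11 h 35 min; less 45 min break → 10 h 50 min
Fri: 6:36 AM–6:36 PM = 12 h 0 min; less 45 min break → 11 h 15 min
Sat: 7:59 AM–5:40 PM = 9 h 41 min; less 45 min break → 8 h 56 min
Total worked: 56 h 27 min = 3387 min.
Regular 44 h 0 min = 2640 min at £32.00/h; overtime 12 h 27 min = 747 min at £48.00/h.
Pay = (2640 × £32.00 + 747 × £48.00) ÷ 60 = £2005.60.

£2005.60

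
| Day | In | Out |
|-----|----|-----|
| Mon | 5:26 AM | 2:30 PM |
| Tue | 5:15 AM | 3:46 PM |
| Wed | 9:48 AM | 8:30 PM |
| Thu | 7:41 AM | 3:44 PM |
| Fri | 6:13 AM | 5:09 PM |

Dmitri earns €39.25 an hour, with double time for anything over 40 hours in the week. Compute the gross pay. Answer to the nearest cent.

Mon: 5:26 AM–2:30 PM = 9 h 4 min
Tue: 5:15 AM–3:46 PM = 10 h 31 min
Wed: 9:48 AM–8:30 PM = 10 h 42 min
Thu: 7:41 AM–3:44 PM = 8 h 3 min
Fri: 6:13 AM–5:09 PM = 10 h 56 min
Total worked: 49 h 16 min = 2956 min.
Regular 40 h 0 min = 2400 min at €39.25/h; overtime 9 h 16 min = 556 min at €78.50/h.
Pay = (2400 × €39.25 + 556 × €78.50) ÷ 60 = €2297.43.

€2297.43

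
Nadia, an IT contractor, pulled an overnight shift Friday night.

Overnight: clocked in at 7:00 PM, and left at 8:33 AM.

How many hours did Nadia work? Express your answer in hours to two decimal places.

13.55 hours

Overnight: 7:00 PM → midnight = 5 h 0 min; midnight → 8:33 AM = 8 h 33 min; span 13 h 33 min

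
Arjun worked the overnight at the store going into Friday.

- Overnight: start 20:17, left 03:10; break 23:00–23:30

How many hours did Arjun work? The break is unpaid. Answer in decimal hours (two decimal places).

Overnight: 20:17 → midnight = 3 h 43 min; midnight → 03:10 = 3 h 10 min; span 6 h 53 min; less 30 min break → 6 h 23 min

6.38 hours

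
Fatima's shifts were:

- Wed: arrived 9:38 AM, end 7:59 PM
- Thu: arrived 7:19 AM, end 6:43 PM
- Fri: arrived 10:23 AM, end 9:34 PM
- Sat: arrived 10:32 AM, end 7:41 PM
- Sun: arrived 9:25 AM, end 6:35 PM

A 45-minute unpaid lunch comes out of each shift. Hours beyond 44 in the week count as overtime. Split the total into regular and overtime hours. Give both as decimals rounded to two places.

Regular 44.00 hours, overtime 3.50 hours

Wed: 9:38 AM–7:59 PM = 10 h 21 min; less 45 min break → 9 h 36 min
Thu: 7:19 AM–6:43 PM = 11 h 24 min; less 45 min break → 10 h 39 min
Fri: 10:23 AM–9:34 PM = 11 h 11 min; less 45 min break → 10 h 26 min
Sat: 10:32 AM–7:41 PM = 9 h 9 min; less 45 min break → 8 h 24 min
Sun: 9:25 AM–6:35 PM = 9 h 10 min; less 45 min break → 8 h 25 min
Total worked: 47 h 30 min = 47.50 h.
Threshold 44 h → overtime 3 h 30 min, regular 44 h 0 min.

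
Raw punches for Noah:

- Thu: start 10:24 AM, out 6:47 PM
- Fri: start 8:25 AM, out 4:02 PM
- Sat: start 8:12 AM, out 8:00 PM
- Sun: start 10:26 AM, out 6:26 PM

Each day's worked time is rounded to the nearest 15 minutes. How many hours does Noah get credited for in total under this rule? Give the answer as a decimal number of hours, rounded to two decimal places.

Thu: 10:24 AM–6:47 PM = 8 h 23 min → rounds to 8 h 30 min
Fri: 8:25 AM–4:02 PM = 7 h 37 min → rounds to 7 h 30 min
Sat: 8:12 AM–8:00 PM = 11 h 48 min → rounds to 11 h 45 min
Sun: 10:26 AM–6:26 PM = 8 h 0 min → rounds to 8 h 0 min
Total credited: 35 h 45 min.

35.75 hours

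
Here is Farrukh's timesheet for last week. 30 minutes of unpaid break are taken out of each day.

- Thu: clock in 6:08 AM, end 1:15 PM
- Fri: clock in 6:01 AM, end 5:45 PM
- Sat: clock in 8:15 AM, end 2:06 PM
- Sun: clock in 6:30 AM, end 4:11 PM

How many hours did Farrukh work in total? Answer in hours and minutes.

32 h 23 min

Thu: 6:08 AM–1:15 PM = 7 h 7 min; less 30 min break → 6 h 37 min
Fri: 6:01 AM–5:45 PM = 11 h 44 min; less 30 min break → 11 h 14 min
Sat: 8:15 AM–2:06 PM = 5 h 51 min; less 30 min break → 5 h 21 min
Sun: 6:30 AM–4:11 PM = 9 h 41 min; less 30 min break → 9 h 11 min
Total: 6 h 37 min + 11 h 14 min + 5 h 21 min + 9 h 11 min = 32 h 23 min.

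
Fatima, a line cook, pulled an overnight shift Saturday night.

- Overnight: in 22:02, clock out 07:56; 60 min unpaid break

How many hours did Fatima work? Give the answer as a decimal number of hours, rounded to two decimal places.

8.90 hours

Overnight: 22:02 → midnight = 1 h 58 min; midnight → 07:56 = 7 h 56 min; span 9 h 54 min; less 60 min break → 8 h 54 min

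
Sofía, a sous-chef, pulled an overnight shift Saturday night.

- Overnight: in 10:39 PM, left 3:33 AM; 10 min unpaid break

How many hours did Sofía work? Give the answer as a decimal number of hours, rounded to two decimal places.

Overnight: 10:39 PM → midnight = 1 h 21 min; midnight → 3:33 AM = 3 h 33 min; span 4 h 54 min; less 10 min break → 4 h 44 min

4.73 hours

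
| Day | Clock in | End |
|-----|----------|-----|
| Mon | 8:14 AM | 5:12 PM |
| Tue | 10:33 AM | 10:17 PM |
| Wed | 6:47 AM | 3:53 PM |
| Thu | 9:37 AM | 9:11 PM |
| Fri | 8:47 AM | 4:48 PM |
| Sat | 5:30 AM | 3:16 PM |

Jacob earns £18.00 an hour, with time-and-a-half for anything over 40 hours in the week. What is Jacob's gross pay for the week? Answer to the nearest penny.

Mon: 8:14 AM–5:12 PM = 8 h 58 min
Tue: 10:33 AM–10:17 PM = 11 h 44 min
Wed: 6:47 AM–3:53 PM = 9 h 6 min
Thu: 9:37 AM–9:11 PM = 11 h 34 min
Fri: 8:47 AM–4:48 PM = 8 h 1 min
Sat: 5:30 AM–3:16 PM = 9 h 46 min
Total worked: 59 h 9 min = 3549 min.
Regular 40 h 0 min = 2400 min at £18.00/h; overtime 19 h 9 min = 1149 min at £27.00/h.
Pay = (2400 × £18.00 + 1149 × £27.00) ÷ 60 = £1237.05.

£1237.05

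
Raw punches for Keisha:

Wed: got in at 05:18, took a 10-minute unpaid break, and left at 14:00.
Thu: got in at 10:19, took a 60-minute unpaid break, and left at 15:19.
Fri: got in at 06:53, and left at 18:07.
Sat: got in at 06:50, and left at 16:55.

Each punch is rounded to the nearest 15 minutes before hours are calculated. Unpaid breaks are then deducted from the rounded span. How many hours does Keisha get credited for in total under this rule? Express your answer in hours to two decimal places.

33.83 hours

Wed: in 05:18→05:15, out 14:00→14:00; 8 h 45 min − 10 min = 8 h 35 min
Thu: in 10:19→10:15, out 15:19→15:15; 5 h 0 min − 60 min = 4 h 0 min
Fri: in 06:53→07:00, out 18:07→18:00; 11 h 0 min
Sat: in 06:50→06:45, out 16:55→17:00; 10 h 15 min
Total credited: 33 h 50 min.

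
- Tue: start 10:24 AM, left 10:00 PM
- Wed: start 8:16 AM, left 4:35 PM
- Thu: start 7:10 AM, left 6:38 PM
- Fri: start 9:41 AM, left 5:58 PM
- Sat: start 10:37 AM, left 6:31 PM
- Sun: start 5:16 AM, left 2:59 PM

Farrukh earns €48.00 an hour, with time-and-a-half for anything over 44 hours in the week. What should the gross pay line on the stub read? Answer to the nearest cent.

Tue: 10:24 AM–10:00 PM = 11 h 36 min
Wed: 8:16 AM–4:35 PM = 8 h 19 min
Thu: 7:10 AM–6:38 PM = 11 h 28 min
Fri: 9:41 AM–5:58 PM = 8 h 17 min
Sat: 10:37 AM–6:31 PM = 7 h 54 min
Sun: 5:16 AM–2:59 PM = 9 h 43 min
Total worked: 57 h 17 min = 3437 min.
Regular 44 h 0 min = 2640 min at €48.00/h; overtime 13 h 17 min = 797 min at €72.00/h.
Pay = (2640 × €48.00 + 797 × €72.00) ÷ 60 = €3068.40.

€3068.40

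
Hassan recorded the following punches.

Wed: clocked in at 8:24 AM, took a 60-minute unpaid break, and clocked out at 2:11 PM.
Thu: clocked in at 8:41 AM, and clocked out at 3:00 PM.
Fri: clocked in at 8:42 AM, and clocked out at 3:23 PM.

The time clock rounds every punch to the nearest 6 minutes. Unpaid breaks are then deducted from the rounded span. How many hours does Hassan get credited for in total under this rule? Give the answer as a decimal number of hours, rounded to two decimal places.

17.80 hours

Wed: in 8:24 AM→8:24 AM, out 2:11 PM→2:12 PM; 5 h 48 min − 60 min = 4 h 48 min
Thu: in 8:41 AM→8:42 AM, out 3:00 PM→3:00 PM; 6 h 18 min
Fri: in 8:42 AM→8:42 AM, out 3:23 PM→3:24 PM; 6 h 42 min
Total credited: 17 h 48 min.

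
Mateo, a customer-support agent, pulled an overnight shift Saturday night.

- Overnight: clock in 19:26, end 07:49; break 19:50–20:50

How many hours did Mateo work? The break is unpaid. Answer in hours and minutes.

11 h 23 min

Overnight: 19:26 → midnight = 4 h 34 min; midnight → 07:49 = 7 h 49 min; span 12 h 23 min; less 60 min break → 11 h 23 min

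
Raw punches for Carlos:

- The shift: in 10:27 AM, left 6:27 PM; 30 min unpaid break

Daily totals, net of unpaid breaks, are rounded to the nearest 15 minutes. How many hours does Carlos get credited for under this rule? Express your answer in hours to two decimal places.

The shift: 10:27 AM–6:27 PM = 8 h 0 min − 30 min = 7 h 30 min → rounds to 7 h 30 min

7.50 hours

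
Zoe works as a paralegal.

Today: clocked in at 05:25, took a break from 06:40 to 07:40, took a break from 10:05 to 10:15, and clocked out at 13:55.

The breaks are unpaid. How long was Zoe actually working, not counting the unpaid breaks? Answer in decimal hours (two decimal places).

7.33 hours

Today: 05:25–13:55 = 8 h 30 min; less 70 min break → 7 h 20 min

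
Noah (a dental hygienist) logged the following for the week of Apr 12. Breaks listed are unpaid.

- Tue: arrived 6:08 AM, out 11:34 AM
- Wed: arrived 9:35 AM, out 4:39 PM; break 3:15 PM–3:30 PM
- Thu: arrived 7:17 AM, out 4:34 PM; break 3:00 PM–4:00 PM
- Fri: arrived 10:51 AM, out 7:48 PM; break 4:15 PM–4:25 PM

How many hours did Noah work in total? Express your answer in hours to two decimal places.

Tue: 6:08 AM–11:34 AM = 5 h 26 min
Wed: 9:35 AM–4:39 PM = 7 h 4 min; less 15 min break → 6 h 49 min
Thu: 7:17 AM–4:34 PM = 9 h 17 min; less 60 min break → 8 h 17 min
Fri: 10:51 AM–7:48 PM = 8 h 57 min; less 10 min break → 8 h 47 min
Total: 5 h 26 min + 6 h 49 min + 8 h 17 min + 8 h 47 min = 29 h 19 min.

29.32 hours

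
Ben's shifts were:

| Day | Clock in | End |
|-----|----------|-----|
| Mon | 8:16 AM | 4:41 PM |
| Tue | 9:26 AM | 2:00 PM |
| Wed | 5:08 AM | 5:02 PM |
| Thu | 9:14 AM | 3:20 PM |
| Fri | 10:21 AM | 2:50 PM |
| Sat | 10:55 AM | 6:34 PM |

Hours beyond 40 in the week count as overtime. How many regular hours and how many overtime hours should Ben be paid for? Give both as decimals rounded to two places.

Regular 40.00 hours, overtime 3.12 hours

Mon: 8:16 AM–4:41 PM = 8 h 25 min
Tue: 9:26 AM–2:00 PM = 4 h 34 min
Wed: 5:08 AM–5:02 PM = 11 h 54 min
Thu: 9:14 AM–3:20 PM = 6 h 6 min
Fri: 10:21 AM–2:50 PM = 4 h 29 min
Sat: 10:55 AM–6:34 PM = 7 h 39 min
Total worked: 43 h 7 min = 43.12 h.
Threshold 40 h → overtime 3 h 7 min, regular 40 h 0 min.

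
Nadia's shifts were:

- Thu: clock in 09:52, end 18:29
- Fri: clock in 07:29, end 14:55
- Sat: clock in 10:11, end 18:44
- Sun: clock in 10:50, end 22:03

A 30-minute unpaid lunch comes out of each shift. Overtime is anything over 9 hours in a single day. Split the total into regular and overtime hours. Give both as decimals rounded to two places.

Regular 32.10 hours, overtime 1.72 hours

Thu: 09:52–18:29 = 8 h 37 min; less 30 min break → 8 h 7 min
Fri: 07:29–14:55 = 7 h 26 min; less 30 min break → 6 h 56 min
Sat: 10:11–18:44 = 8 h 33 min; less 30 min break → 8 h 3 min
Sun: 10:50–22:03 = 11 h 13 min; less 30 min break → 10 h 43 min
Thu reg 8 h 7 min / OT 0 h 0 min; Fri reg 6 h 56 min / OT 0 h 0 min; Sat reg 8 h 3 min / OT 0 h 0 min; Sun reg 9 h 0 min / OT 1 h 43 min.
Totals: regular 32 h 6 min, overtime 1 h 43 min.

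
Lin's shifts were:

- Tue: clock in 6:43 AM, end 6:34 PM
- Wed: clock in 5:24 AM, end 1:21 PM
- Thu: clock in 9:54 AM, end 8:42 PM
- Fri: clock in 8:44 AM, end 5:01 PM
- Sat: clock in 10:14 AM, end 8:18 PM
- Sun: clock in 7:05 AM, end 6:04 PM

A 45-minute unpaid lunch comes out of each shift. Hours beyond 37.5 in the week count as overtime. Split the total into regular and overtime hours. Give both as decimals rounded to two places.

Tue: 6:43 AM–6:34 PM = 11 h 51 min; less 45 min break → 11 h 6 min
Wed: 5:24 AM–1:21 PM = 7 h 57 min; less 45 min break → 7 h 12 min
Thu: 9:54 AM–8:42 PM = 10 h 48 min; less 45 min break → 10 h 3 min
Fri: 8:44 AM–5:01 PM = 8 h 17 min; less 45 min break → 7 h 32 min
Sat: 10:14 AM–8:18 PM = 10 h 4 min; less 45 min break → 9 h 19 min
Sun: 7:05 AM–6:04 PM = 10 h 59 min; less 45 min break → 10 h 14 min
Total worked: 55 h 26 min = 55.43 h.
Threshold 37.5 h → overtime 17 h 56 min, regular 37 h 30 min.

Regular 37.50 hours, overtime 17.93 hours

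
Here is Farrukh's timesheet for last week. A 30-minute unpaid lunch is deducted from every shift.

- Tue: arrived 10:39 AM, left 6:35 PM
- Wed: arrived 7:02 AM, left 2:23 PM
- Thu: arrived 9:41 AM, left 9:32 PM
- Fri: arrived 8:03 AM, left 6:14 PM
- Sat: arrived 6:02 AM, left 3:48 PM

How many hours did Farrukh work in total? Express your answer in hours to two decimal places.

Tue: 10:39 AM–6:35 PM = 7 h 56 min; less 30 min break → 7 h 26 min
Wed: 7:02 AM–2:23 PM = 7 h 21 min; less 30 min break → 6 h 51 min
Thu: 9:41 AM–9:32 PM = 11 h 51 min; less 30 min break → 11 h 21 min
Fri: 8:03 AM–6:14 PM = 10 h 11 min; less 30 min break → 9 h 41 min
Sat: 6:02 AM–3:48 PM = 9 h 46 min; less 30 min break → 9 h 16 min
Total: 7 h 26 min + 6 h 51 min + 11 h 21 min + 9 h 41 min + 9 h 16 min = 44 h 35 min.

44.58 hours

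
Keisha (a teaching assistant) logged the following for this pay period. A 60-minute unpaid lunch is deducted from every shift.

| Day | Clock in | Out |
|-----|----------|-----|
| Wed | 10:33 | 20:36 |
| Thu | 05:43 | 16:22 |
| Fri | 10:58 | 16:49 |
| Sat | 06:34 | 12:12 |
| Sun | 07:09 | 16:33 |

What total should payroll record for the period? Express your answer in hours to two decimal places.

36.58 hours

Wed: 10:33–20:36 = 10 h 3 min; less 60 min break → 9 h 3 min
Thu: 05:43–16:22 = 10 h 39 min; less 60 min break → 9 h 39 min
Fri: 10:58–16:49 = 5 h 51 min; less 60 min break → 4 h 51 min
Sat: 06:34–12:12 = 5 h 38 min; less 60 min break → 4 h 38 min
Sun: 07:09–16:33 = 9 h 24 min; less 60 min break → 8 h 24 min
Total: 9 h 3 min + 9 h 39 min + 4 h 51 min + 4 h 38 min + 8 h 24 min = 36 h 35 min.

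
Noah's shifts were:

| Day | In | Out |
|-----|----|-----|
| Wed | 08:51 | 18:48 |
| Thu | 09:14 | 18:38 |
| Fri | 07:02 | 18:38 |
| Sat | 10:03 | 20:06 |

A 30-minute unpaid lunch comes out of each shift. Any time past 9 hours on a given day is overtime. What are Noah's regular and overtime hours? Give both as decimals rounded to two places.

Wed: 08:51–18:48 = 9 h 57 min; less 30 min break → 9 h 27 min
Thu: 09:14–18:38 = 9 h 24 min; less 30 min break → 8 h 54 min
Fri: 07:02–18:38 = 11 h 36 min; less 30 min break → 11 h 6 min
Sat: 10:03–20:06 = 10 h 3 min; less 30 min break → 9 h 33 min
Wed reg 9 h 0 min / OT 0 h 27 min; Thu reg 8 h 54 min / OT 0 h 0 min; Fri reg 9 h 0 min / OT 2 h 6 min; Sat reg 9 h 0 min / OT 0 h 33 min.
Totals: regular 35 h 54 min, overtime 3 h 6 min.

Regular 35.90 hours, overtime 3.10 hours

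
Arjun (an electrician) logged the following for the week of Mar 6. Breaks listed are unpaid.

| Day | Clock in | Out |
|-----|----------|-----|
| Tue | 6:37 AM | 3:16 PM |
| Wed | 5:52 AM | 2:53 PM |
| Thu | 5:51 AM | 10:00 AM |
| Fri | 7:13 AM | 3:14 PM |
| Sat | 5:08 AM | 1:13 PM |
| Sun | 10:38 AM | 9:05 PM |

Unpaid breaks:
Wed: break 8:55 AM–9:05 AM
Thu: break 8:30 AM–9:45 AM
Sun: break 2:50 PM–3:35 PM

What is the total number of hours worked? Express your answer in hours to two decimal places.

Tue: 6:37 AM–3:16 PM = 8 h 39 min
Wed: 5:52 AM–2:53 PM = 9 h 1 min; less 10 min break → 8 h 51 min
Thu: 5:51 AM–10:00 AM = 4 h 9 min; less 75 min break → 2 h 54 min
Fri: 7:13 AM–3:14 PM = 8 h 1 min
Sat: 5:08 AM–1:13 PM = 8 h 5 min
Sun: 10:38 AM–9:05 PM = 10 h 27 min; less 45 min break → 9 h 42 min
Total: 8 h 39 min + 8 h 51 min + 2 h 54 min + 8 h 1 min + 8 h 5 min + 9 h 42 min = 46 h 12 min.

46.20 hours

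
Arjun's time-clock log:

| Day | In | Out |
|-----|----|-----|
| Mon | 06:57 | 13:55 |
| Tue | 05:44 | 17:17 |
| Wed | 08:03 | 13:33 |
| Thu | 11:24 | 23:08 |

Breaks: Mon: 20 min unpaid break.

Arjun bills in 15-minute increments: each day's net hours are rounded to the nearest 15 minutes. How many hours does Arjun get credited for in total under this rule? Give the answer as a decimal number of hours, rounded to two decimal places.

Mon: 06:57–13:55 = 6 h 58 min − 20 min = 6 h 38 min → rounds to 6 h 45 min
Tue: 05:44–17:17 = 11 h 33 min → rounds to 11 h 30 min
Wed: 08:03–13:33 = 5 h 30 min → rounds to 5 h 30 min
Thu: 11:24–23:08 = 11 h 44 min → rounds to 11 h 45 min
Total credited: 35 h 30 min.

35.50 hours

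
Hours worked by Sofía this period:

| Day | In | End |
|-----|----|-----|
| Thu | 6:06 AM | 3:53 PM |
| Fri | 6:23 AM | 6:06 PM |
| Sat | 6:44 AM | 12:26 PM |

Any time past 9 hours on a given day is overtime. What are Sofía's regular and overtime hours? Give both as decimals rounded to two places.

Regular 23.70 hours, overtime 3.50 hours

Thu: 6:06 AM–3:53 PM = 9 h 47 min
Fri: 6:23 AM–6:06 PM = 11 h 43 min
Sat: 6:44 AM–12:26 PM = 5 h 42 min
Thu reg 9 h 0 min / OT 0 h 47 min; Fri reg 9 h 0 min / OT 2 h 43 min; Sat reg 5 h 42 min / OT 0 h 0 min.
Totals: regular 23 h 42 min, overtime 3 h 30 min.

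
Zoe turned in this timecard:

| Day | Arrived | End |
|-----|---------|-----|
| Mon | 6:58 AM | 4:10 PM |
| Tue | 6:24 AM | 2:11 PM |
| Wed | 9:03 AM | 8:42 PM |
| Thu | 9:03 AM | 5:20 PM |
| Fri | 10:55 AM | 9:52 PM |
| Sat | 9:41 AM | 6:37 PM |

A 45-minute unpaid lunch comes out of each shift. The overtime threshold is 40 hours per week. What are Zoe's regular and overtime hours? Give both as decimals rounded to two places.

Mon: 6:58 AM–4:10 PM = 9 h 12 min; less 45 min break → 8 h 27 min
Tue: 6:24 AM–2:11 PM = 7 h 47 min; less 45 min break → 7 h 2 min
Wed: 9:03 AM–8:42 PM = 11 h 39 min; less 45 min break → 10 h 54 min
Thu: 9:03 AM–5:20 PM = 8 h 17 min; less 45 min break → 7 h 32 min
Fri: 10:55 AM–9:52 PM = 10 h 57 min; less 45 min break → 10 h 12 min
Sat: 9:41 AM–6:37 PM = 8 h 56 min; less 45 min break → 8 h 11 min
Total worked: 52 h 18 min = 52.30 h.
Threshold 40 h → overtime 12 h 18 min, regular 40 h 0 min.

Regular 40.00 hours, overtime 12.30 hours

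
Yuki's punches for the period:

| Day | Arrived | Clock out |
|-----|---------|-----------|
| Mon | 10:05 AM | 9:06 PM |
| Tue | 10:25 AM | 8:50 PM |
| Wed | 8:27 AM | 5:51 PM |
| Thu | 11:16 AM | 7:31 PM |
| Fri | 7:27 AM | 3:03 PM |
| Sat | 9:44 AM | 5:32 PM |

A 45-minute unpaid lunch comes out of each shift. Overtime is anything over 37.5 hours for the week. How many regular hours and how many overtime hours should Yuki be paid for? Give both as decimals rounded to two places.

Mon: 10:05 AM–9:06 PM = 11 h 1 min; less 45 min break → 10 h 16 min
Tue: 10:25 AM–8:50 PM = 10 h 25 min; less 45 min break → 9 h 40 min
Wed: 8:27 AM–5:51 PM = 9 h 24 min; less 45 min break → 8 h 39 min
Thu: 11:16 AM–7:31 PM = 8 h 15 min; less 45 min break → 7 h 30 min
Fri: 7:27 AM–3:03 PM = 7 h 36 min; less 45 min break → 6 h 51 min
Sat: 9:44 AM–5:32 PM = 7 h 48 min; less 45 min break → 7 h 3 min
Total worked: 49 h 59 min = 49.98 h.
Threshold 37.5 h → overtime 12 h 29 min, regular 37 h 30 min.

Regular 37.50 hours, overtime 12.48 hours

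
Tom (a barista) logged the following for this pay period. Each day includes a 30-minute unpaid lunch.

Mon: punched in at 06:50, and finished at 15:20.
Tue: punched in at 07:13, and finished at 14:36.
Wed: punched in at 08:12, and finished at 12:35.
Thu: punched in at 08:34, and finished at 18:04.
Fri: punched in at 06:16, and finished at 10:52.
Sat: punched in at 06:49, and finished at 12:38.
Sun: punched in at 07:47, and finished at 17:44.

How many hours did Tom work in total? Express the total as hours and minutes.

Mon: 06:50–15:20 = 8 h 30 min; less 30 min break → 8 h 0 min
Tue: 07:13–14:36 = 7 h 23 min; less 30 min break → 6 h 53 min
Wed: 08:12–12:35 = 4 h 23 min; less 30 min break → 3 h 53 min
Thu: 08:34–18:04 = 9 h 30 min; less 30 min break → 9 h 0 min
Fri: 06:16–10:52 = 4 h 36 min; less 30 min break → 4 h 6 min
Sat: 06:49–12:38 = 5 h 49 min; less 30 min break → 5 h 19 min
Sun: 07:47–17:44 = 9 h 57 min; less 30 min break → 9 h 27 min
Total: 8 h 0 min + 6 h 53 min + 3 h 53 min + 9 h 0 min + 4 h 6 min + 5 h 19 min + 9 h 27 min = 46 h 38 min.

46 h 38 min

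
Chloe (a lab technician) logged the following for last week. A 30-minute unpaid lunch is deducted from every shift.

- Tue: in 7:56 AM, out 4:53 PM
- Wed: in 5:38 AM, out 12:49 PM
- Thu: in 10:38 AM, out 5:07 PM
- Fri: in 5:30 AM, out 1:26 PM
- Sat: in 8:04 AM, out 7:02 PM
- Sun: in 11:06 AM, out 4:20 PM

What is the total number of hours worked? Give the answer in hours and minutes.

43 h 45 min

Tue: 7:56 AM–4:53 PM = 8 h 57 min; less 30 min break → 8 h 27 min
Wed: 5:38 AM–12:49 PM = 7 h 11 min; less 30 min break → 6 h 41 min
Thu: 10:38 AM–5:07 PM = 6 h 29 min; less 30 min break → 5 h 59 min
Fri: 5:30 AM–1:26 PM = 7 h 56 min; less 30 min break → 7 h 26 min
Sat: 8:04 AM–7:02 PM = 10 h 58 min; less 30 min break → 10 h 28 min
Sun: 11:06 AM–4:20 PM = 5 h 14 min; less 30 min break → 4 h 44 min
Total: 8 h 27 min + 6 h 41 min + 5 h 59 min + 7 h 26 min + 10 h 28 min + 4 h 44 min = 43 h 45 min.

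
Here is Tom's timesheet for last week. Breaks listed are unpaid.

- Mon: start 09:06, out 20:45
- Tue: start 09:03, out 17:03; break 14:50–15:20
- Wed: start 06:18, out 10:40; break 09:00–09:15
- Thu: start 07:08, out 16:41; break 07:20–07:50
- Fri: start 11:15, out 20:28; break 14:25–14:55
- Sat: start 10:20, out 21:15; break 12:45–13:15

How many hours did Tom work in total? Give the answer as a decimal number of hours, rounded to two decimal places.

Mon: 09:06–20:45 = 11 h 39 min
Tue: 09:03–17:03 = 8 h 0 min; less 30 min break → 7 h 30 min
Wed: 06:18–10:40 = 4 h 22 min; less 15 min break → 4 h 7 min
Thu: 07:08–16:41 = 9 h 33 min; less 30 min break → 9 h 3 min
Fri: 11:15–20:28 = 9 h 13 min; less 30 min break → 8 h 43 min
Sat: 10:20–21:15 = 10 h 55 min; less 30 min break → 10 h 25 min
Total: 11 h 39 min + 7 h 30 min + 4 h 7 min + 9 h 3 min + 8 h 43 min + 10 h 25 min = 51 h 27 min.

51.45 hours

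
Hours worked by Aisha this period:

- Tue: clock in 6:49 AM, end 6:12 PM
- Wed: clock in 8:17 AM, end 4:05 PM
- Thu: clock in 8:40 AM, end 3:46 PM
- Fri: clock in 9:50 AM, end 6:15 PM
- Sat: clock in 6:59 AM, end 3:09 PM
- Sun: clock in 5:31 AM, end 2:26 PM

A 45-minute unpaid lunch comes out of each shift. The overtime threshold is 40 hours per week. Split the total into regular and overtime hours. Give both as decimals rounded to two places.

Regular 40.00 hours, overtime 7.28 hours

Tue: 6:49 AM–6:12 PM = 11 h 23 min; less 45 min break → 10 h 38 min
Wed: 8:17 AM–4:05 PM = 7 h 48 min; less 45 min break → 7 h 3 min
Thu: 8:40 AM–3:46 PM = 7 h 6 min; less 45 min break → 6 h 21 min
Fri: 9:50 AM–6:15 PM = 8 h 25 min; less 45 min break → 7 h 40 min
Sat: 6:59 AM–3:09 PM = 8 h 10 min; less 45 min break → 7 h 25 min
Sun: 5:31 AM–2:26 PM = 8 h 55 min; less 45 min break → 8 h 10 min
Total worked: 47 h 17 min = 47.28 h.
Threshold 40 h → overtime 7 h 17 min, regular 40 h 0 min.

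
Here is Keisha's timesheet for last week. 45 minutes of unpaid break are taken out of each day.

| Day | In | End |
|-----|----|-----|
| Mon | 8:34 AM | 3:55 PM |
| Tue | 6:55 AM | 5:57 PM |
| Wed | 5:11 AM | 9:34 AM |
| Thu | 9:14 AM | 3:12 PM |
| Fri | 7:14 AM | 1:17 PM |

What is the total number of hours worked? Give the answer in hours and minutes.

31 h 2 min

Mon: 8:34 AM–3:55 PM = 7 h 21 min; less 45 min break → 6 h 36 min
Tue: 6:55 AM–5:57 PM = 11 h 2 min; less 45 min break → 10 h 17 min
Wed: 5:11 AM–9:34 AM = 4 h 23 min; less 45 min break → 3 h 38 min
Thu: 9:14 AM–3:12 PM = 5 h 58 min; less 45 min break → 5 h 13 min
Fri: 7:14 AM–1:17 PM = 6 h 3 min; less 45 min break → 5 h 18 min
Total: 6 h 36 min + 10 h 17 min + 3 h 38 min + 5 h 13 min + 5 h 18 min = 31 h 2 min.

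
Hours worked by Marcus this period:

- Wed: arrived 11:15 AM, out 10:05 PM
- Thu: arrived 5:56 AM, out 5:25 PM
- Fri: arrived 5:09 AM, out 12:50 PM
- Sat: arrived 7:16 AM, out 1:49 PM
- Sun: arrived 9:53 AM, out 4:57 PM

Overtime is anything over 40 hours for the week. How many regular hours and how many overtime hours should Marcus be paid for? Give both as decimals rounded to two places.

Wed: 11:15 AM–10:05 PM = 10 h 50 min
Thu: 5:56 AM–5:25 PM = 11 h 29 min
Fri: 5:09 AM–12:50 PM = 7 h 41 min
Sat: 7:16 AM–1:49 PM = 6 h 33 min
Sun: 9:53 AM–4:57 PM = 7 h 4 min
Total worked: 43 h 37 min = 43.62 h.
Threshold 40 h → overtime 3 h 37 min, regular 40 h 0 min.

Regular 40.00 hours, overtime 3.62 hours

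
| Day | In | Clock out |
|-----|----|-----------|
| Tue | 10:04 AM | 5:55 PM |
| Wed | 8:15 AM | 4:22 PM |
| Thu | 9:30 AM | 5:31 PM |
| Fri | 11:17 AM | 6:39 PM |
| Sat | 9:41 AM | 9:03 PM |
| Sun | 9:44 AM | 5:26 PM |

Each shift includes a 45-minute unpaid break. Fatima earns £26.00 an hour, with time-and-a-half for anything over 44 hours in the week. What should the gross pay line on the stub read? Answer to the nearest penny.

£1218.75

Tue: 10:04 AM–5:55 PM = 7 h 51 min; less 45 min break → 7 h 6 min
Wed: 8:15 AM–4:22 PM = 8 h 7 min; less 45 min break → 7 h 22 min
Thu: 9:30 AM–5:31 PM = 8 h 1 min; less 45 min break → 7 h 16 min
Fri: 11:17 AM–6:39 PM = 7 h 22 min; less 45 min break → 6 h 37 min
Sat: 9:41 AM–9:03 PM = 11 h 22 min; less 45 min break → 10 h 37 min
Sun: 9:44 AM–5:26 PM = 7 h 42 min; less 45 min break → 6 h 57 min
Total worked: 45 h 55 min = 2755 min.
Regular 44 h 0 min = 2640 min at £26.00/h; overtime 1 h 55 min = 115 min at £39.00/h.
Pay = (2640 × £26.00 + 115 × £39.00) ÷ 60 = £1218.75.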